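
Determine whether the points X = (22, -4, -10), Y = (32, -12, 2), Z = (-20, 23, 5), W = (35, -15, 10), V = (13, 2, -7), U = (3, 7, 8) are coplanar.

The plane through X, Y, Z has normal n = XY × XZ = (-444, -654, -66) and equation n·P = -6492.
Checking the remaining points: n·W = -6390, n·V = -6618, n·U = -6438.
Since n·W = -6390 ≠ -6492, W is off the plane and the points are not all coplanar.

No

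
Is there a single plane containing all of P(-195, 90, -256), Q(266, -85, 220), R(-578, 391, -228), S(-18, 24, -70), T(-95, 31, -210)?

The plane through P, Q, R has normal n = PQ × PR = (-148176, -195216, 71736) and equation n·X = -7039536.
Checking the remaining points: n·S = -7039536, n·T = -7039536.
All equal -7039536, so all 5 points lie in one plane.

Yes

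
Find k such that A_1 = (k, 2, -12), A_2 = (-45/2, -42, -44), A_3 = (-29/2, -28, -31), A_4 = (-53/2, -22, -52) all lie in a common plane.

Coplanarity ⇔ det[A_1A_2; A_1A_3; A_1A_4] = 0.
Expanding, this is linear in k: (372)k + (930) = 0.
So k = -5/2.

-5/2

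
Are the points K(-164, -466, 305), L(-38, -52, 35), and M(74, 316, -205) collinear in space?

KL = (126, 414, -270), KM = (238, 782, -510).
KL × KM = (0, 0, 0).
The cross product vanishes, so the three points are collinear.

Yes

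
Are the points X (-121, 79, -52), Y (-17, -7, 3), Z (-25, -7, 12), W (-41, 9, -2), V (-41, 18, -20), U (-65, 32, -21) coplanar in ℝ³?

Yes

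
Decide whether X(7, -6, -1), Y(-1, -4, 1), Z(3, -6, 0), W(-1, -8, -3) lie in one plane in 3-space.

With X as base: XY = (-8, 2, 2), XZ = (-4, 0, 1), XW = (-8, -2, -2).
XZ × XW = (2, -16, 8).
XY · (XZ × XW) = -32.
Since -32 ≠ 0, the four points are not coplanar.

No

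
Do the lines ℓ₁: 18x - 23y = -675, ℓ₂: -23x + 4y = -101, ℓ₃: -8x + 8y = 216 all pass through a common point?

No

The three lines meet at one point iff the augmented coefficient matrix [aᵢ bᵢ cᵢ] has rank < 3, i.e. its determinant vanishes.
Here the determinant is -152.
Nonzero, so no common point exists.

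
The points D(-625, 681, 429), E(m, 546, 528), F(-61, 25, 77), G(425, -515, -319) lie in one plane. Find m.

The points are coplanar iff DE · (DF × DG) = 0.
Expanding, this is linear in m: (69696)m + (37914624) = 0.
So m = -544.

-544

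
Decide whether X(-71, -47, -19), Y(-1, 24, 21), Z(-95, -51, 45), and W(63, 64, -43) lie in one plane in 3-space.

No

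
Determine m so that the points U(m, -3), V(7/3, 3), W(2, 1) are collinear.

4/3

Collinearity: (U − V) must be parallel to (W − V) = (-1/3, -2).
Cross-multiplying the components: (m − 7/3)·(-2) = (-6)·(-1/3).
Solving gives m = 4/3.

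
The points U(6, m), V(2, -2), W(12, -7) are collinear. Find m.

-4

The three points are collinear iff det[UV; UW] = 0.
This determinant is linear in m: (10)m + (40) = 0, so m = -4.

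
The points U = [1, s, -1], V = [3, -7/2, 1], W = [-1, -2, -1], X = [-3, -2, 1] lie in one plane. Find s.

-5/2

Coplanarity ⇔ det[UV; UW; UX] = 0.
Expanding, this is linear in s: (-12)s + (-30) = 0.
So s = -5/2.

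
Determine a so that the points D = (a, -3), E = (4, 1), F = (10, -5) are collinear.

8

The three points are collinear iff det[DE; DF] = 0.
This determinant is linear in a: (6)a + (-48) = 0, so a = 8.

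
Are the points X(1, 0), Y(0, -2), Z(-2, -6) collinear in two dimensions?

XY = (-1, -2), XZ = (-3, -6).
Checking proportionality: XZ = 3·XY, so the vectors are parallel and the points are collinear.

Yes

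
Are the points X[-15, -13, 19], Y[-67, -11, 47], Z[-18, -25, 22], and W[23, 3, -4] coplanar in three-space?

No

The four points are coplanar iff the 3×3 determinant with rows XY, XZ, XW is zero.
Rows: (-52, 2, 28), (-3, -12, 3), (38, 16, -23).
Expanding along the first row: (-52)(228) − (2)(-45) + (28)(408) = -342.
Nonzero ⇒ not coplanar.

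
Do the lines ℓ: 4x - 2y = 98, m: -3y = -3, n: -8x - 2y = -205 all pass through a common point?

No

The three lines meet at one point iff the augmented coefficient matrix [aᵢ bᵢ cᵢ] has rank < 3, i.e. its determinant vanishes.
Here the determinant is 36.
Nonzero, so no common point exists.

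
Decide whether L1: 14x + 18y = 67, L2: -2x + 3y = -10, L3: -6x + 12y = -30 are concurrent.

Lines aᵢx + bᵢy = cᵢ with pairwise distinct directions are concurrent exactly when det[aᵢ bᵢ cᵢ] = 0.
Here the determinant is 18.
Nonzero, so no common point exists.

No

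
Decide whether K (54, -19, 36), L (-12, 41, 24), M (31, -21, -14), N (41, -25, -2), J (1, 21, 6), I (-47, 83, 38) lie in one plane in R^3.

The plane through K, L, M has normal n = KL × KM = (-3024, -3024, 1512) and equation n·P = -51408.
Checking the remaining points: n·N = -51408, n·J = -57456, n·I = -51408.
Since n·J = -57456 ≠ -51408, J is off the plane and the points are not all coplanar.

No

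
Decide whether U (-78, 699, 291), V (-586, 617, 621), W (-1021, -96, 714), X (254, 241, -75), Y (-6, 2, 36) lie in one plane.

No

The plane through U, V, W has normal n = UV × UW = (227664, -96306, 326534) and equation n·P = 9945708.
Checking the remaining points: n·X = 10126860, n·Y = 10196628.
Since n·X = 10126860 ≠ 9945708, X is off the plane and the points are not all coplanar.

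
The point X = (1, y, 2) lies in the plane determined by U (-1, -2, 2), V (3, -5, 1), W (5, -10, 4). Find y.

-4

A normal to the plane is n = UV × UW = (-14, -14, -14).
X lies in the plane iff n · UX = 0.
This gives (-14)y + (-56) = 0, so y = -4.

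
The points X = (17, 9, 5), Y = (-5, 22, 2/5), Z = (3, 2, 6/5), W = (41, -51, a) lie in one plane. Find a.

37/5

Normal to plane XYZ: n = (-408/5, -96/5, 336); plane equation n·P = 120.
Requiring n·W = 120: (336)a + (-11832/5) = 120.
So a = 37/5.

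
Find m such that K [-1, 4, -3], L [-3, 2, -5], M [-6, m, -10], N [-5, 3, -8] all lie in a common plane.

5

Normal to plane KLN: n = (8, -2, -6); plane equation n·P = 2.
Requiring n·M = 2: (-2)m + (12) = 2.
So m = 5.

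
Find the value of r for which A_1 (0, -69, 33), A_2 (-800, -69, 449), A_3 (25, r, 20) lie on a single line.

Direction A_1A_2 = (-800, 0, 416). From the x-coordinate of A_3, the parameter along the line is τ = (25 − 0)/(-800) = -1/32.
Then r = (-69) + (-1/32)·(0) = -69.

-69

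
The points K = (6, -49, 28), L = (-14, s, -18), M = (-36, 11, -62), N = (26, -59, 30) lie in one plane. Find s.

Normal to plane KMN: n = (-780, -1716, -780); plane equation n·P = 57564.
Requiring n·L = 57564: (-1716)s + (24960) = 57564.
So s = -19.

-19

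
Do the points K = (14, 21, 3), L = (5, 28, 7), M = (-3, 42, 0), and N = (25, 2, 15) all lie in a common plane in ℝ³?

No

A normal to the plane through K, L, M is n = KL × KM = (-105, -95, -70).
The plane has equation n·P = -3675. For N: n·N = -3865.
-3865 ≠ -3675, so N is off the plane.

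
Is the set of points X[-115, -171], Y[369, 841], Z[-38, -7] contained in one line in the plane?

XY = (484, 1012), XZ = (77, 164).
det[XY; XZ] = (484)(164) − (1012)(77) = 1452.
The determinant is nonzero, so they are not collinear.

No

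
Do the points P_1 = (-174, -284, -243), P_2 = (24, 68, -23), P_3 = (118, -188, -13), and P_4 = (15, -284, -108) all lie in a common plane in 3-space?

Yes

The four points are coplanar iff the 3×3 determinant with rows P_1P_2, P_1P_3, P_1P_4 is zero.
Rows: (198, 352, 220), (292, 96, 230), (189, 0, 135).
Expanding along the first row: (198)(12960) − (352)(-4050) + (220)(-18144) = 0.
Zero determinant ⇒ coplanar.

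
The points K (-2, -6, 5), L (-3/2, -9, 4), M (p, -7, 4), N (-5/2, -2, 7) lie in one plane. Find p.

-2

Normal to plane KLN: n = (-2, -1/2, 1/2); plane equation n·P = 19/2.
Requiring n·M = 19/2: (-2)p + (11/2) = 19/2.
So p = -2.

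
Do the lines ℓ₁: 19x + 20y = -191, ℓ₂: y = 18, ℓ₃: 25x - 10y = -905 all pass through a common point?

Intersecting ℓ₁ and ℓ₂: solving the 2×2 system gives (x, y) = (-29, 18).
Substitute into ℓ₃: (25)(-29) + (-10)(18) = -905.
This equals -905, so (-29, 18) lies on all three lines and they are concurrent.

Yes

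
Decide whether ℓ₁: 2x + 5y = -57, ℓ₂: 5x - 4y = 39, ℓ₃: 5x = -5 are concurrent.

Yes

Lines aᵢx + bᵢy = cᵢ with pairwise distinct directions are concurrent exactly when det[aᵢ bᵢ cᵢ] = 0.
Here the determinant is 0.
It vanishes, so the lines are concurrent at (-1, -11).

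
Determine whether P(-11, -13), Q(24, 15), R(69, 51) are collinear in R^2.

Yes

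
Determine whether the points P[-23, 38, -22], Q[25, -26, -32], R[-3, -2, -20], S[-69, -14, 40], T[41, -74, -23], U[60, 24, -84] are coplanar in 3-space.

The plane through P, Q, R has normal n = PQ × PR = (-528, -296, -640) and equation n·X = 14976.
Checking the remaining points: n·S = 14976, n·T = 14976, n·U = 14976.
All equal 14976, so all 6 points lie in one plane.

Yes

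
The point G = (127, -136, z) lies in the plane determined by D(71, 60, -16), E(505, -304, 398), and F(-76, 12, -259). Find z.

Coplanarity requires DE · (DF × DG) = 0.
DE = (434, -364, 414), DF = (-147, -48, -243); the triple product is linear in z with coefficient -74340 and constant term -3865680.
Setting it to zero: z = -52.

-52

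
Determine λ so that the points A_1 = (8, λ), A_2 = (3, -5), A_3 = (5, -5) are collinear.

Collinearity: (A_1 − A_2) must be parallel to (A_3 − A_2) = (2, 0).
Cross-multiplying the components: (λ − (-5))·(2) = (5)·(0).
Solving gives λ = -5.

-5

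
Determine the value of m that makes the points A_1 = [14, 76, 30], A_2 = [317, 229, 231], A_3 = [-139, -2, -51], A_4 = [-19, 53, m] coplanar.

183

Normal to plane A_1A_2A_3: n = (3285, -6210, -225); plane equation n·P = -432720.
Requiring n·A_4 = -432720: (-225)m + (-391545) = -432720.
So m = 183.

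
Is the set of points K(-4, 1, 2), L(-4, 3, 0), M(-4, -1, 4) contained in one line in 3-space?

KL = (0, 2, -2), KM = (0, -2, 2).
Each component of KM is -1 times the corresponding component of KL, so KM = -1·KL and the points are collinear.

Yes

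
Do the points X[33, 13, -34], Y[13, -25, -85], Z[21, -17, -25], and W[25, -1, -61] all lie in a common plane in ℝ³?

The four points are coplanar iff the 3×3 determinant with rows XY, XZ, XW is zero.
Rows: (-20, -38, -51), (-12, -30, 9), (-8, -14, -27).
Expanding along the first row: (-20)(936) − (-38)(396) + (-51)(-72) = 0.
Zero determinant ⇒ coplanar.

Yes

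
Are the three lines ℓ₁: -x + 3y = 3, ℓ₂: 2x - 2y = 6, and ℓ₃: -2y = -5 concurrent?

No

Lines aᵢx + bᵢy = cᵢ with pairwise distinct directions are concurrent exactly when det[aᵢ bᵢ cᵢ] = 0.
Here the determinant is -4.
Nonzero, so no common point exists.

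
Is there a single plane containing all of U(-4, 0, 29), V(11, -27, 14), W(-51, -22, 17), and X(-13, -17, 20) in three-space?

The four points are coplanar iff the 3×3 determinant with rows UV, UW, UX is zero.
Rows: (15, -27, -15), (-47, -22, -12), (-9, -17, -9).
Expanding along the first row: (15)(-6) − (-27)(315) + (-15)(601) = -600.
Nonzero ⇒ not coplanar.

No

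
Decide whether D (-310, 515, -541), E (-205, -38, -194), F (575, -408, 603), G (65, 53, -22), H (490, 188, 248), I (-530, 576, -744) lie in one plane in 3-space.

The plane through D, E, F has normal n = DE × DF = (-312351, 186975, 392490) and equation n·P = -19216155.
Checking the remaining points: n·G = -19027920, n·H = -20563170, n·I = -18768930.
Since n·G = -19027920 ≠ -19216155, G is off the plane and the points are not all coplanar.

No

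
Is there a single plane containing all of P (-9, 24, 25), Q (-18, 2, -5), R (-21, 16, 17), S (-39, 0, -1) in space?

A normal to the plane through P, Q, R is n = PQ × PR = (-64, 288, -192).
The plane has equation n·X = 2688. For S: n·S = 2688.
Equal, so S lies in the plane and all four are coplanar.

Yes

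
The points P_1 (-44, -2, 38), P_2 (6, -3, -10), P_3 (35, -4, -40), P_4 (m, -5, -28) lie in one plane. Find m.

The points are coplanar iff P_1P_2 · (P_1P_3 × P_1P_4) = 0.
Expanding, this is linear in m: (-18)m + (270) = 0.
So m = 15.

15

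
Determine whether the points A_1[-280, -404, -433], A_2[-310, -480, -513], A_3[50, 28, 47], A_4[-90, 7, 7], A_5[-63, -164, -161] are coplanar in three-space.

The plane through A_1, A_2, A_3 has normal n = A_1A_2 × A_1A_3 = (-1920, -12000, 12120) and equation n·P = 137640.
Checking the remaining points: n·A_4 = 173640, n·A_5 = 137640.
Since n·A_4 = 173640 ≠ 137640, A_4 is off the plane and the points are not all coplanar.

No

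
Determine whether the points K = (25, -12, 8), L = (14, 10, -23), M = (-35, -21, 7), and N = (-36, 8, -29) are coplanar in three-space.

No

The four points are coplanar iff the 3×3 determinant with rows KL, KM, KN is zero.
Rows: (-11, 22, -31), (-60, -9, -1), (-61, 20, -37).
Expanding along the first row: (-11)(353) − (22)(2159) + (-31)(-1749) = 2838.
Nonzero ⇒ not coplanar.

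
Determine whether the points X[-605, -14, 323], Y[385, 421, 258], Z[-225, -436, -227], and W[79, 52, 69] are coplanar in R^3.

Yes

The four points are coplanar iff the 3×3 determinant with rows XY, XZ, XW is zero.
Rows: (990, 435, -65), (380, -422, -550), (684, 66, -254).
Expanding along the first row: (990)(143488) − (435)(279680) + (-65)(313728) = 0.
Zero determinant ⇒ coplanar.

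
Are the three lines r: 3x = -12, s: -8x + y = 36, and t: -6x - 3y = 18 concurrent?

No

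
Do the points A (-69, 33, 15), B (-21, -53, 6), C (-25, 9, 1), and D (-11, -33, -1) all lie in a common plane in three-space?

With A as base: AB = (48, -86, -9), AC = (44, -24, -14), AD = (58, -66, -16).
AC × AD = (-540, -108, -1512).
AB · (AC × AD) = -3024.
Since -3024 ≠ 0, the four points are not coplanar.

No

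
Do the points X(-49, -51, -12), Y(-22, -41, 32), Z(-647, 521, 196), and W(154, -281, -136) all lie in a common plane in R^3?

Yes

With X as base: XY = (27, 10, 44), XZ = (-598, 572, 208), XW = (203, -230, -124).
XZ × XW = (-23088, -31928, 21424).
XY · (XZ × XW) = 0.
The scalar triple product vanishes, so the four points are coplanar.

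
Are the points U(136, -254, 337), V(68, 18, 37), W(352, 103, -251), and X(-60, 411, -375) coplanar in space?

No

With U as base: UV = (-68, 272, -300), UW = (216, 357, -588), UX = (-196, 665, -712).
UW × UX = (136836, 269040, 213612).
UV · (UW × UX) = -209568.
Since -209568 ≠ 0, the four points are not coplanar.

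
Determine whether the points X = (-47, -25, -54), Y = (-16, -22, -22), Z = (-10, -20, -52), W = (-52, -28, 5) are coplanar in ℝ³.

The four points are coplanar iff the 3×3 determinant with rows XY, XZ, XW is zero.
Rows: (31, 3, 32), (37, 5, 2), (-5, -3, 59).
Expanding along the first row: (31)(301) − (3)(2193) + (32)(-86) = 0.
Zero determinant ⇒ coplanar.

Yes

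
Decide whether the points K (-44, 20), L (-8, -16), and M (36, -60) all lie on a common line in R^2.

Yes

KL = (36, -36), KM = (80, -80).
Checking proportionality: KM = 20/9·KL, so the vectors are parallel and the points are collinear.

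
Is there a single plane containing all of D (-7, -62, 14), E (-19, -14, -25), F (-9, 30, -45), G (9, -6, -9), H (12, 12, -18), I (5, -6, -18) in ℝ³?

No

The plane through D, E, F has normal n = DE × DF = (756, -630, -1008) and equation n·P = 19656.
Checking the remaining points: n·G = 19656, n·H = 19656, n·I = 25704.
Since n·I = 25704 ≠ 19656, I is off the plane and the points are not all coplanar.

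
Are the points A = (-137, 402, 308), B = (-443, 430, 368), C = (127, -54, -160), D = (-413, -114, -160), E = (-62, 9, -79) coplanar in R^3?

The plane through A, B, C has normal n = AB × AC = (14256, -127368, 132144) and equation n·P = -12454656.
Checking the remaining points: n·D = -12510816, n·E = -12469560.
Since n·D = -12510816 ≠ -12454656, D is off the plane and the points are not all coplanar.

No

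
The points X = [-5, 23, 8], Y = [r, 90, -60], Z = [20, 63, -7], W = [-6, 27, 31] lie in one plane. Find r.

43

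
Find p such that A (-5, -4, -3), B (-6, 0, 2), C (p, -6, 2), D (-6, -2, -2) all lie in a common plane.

Normal to plane ABD: n = (-6, -4, 2); plane equation n·P = 40.
Requiring n·C = 40: (-6)p + (28) = 40.
So p = -2.

-2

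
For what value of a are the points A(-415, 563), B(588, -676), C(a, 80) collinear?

Collinearity: (C − A) must be parallel to (B − A) = (1003, -1239).
Cross-multiplying the components: (a − (-415))·(-1239) = (-483)·(1003).
Solving gives a = -24.

-24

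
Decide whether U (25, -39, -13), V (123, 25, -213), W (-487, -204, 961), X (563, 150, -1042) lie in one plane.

No

A normal to the plane through U, V, W is n = UV × UW = (29336, 6948, 16598).
The plane has equation n·P = 246654. For X: n·X = 263252.
263252 ≠ 246654, so X is off the plane.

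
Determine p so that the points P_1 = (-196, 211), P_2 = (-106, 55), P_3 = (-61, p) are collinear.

-23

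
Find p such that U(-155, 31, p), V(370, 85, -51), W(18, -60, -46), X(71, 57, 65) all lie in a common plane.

147

Coplanarity ⇔ det[UV; UW; UX] = 0.
Expanding, this is linear in p: (33499)p + (-4924353) = 0.
So p = 147.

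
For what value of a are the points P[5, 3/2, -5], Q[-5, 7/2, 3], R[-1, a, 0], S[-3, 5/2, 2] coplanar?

Normal to plane PQS: n = (6, 6, 6); plane equation n·X = 9.
Requiring n·R = 9: (6)a + (-6) = 9.
So a = 5/2.

5/2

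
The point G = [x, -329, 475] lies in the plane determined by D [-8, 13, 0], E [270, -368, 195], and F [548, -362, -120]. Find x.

A normal to the plane is n = DE × DF = (118845, 141780, 107586).
G lies in the plane iff n · DG = 0.
This gives (118845)x + (3565350) = 0, so x = -30.

-30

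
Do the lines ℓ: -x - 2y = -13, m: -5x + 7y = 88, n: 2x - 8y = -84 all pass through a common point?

No

Intersecting ℓ and m: solving the 2×2 system gives (x, y) = (-5, 9).
Substitute into n: (2)(-5) + (-8)(9) = -82.
But n requires -84 ≠ -82, so the three lines have no common point.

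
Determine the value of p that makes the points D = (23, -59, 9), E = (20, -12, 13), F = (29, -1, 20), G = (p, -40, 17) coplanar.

32

Normal to plane DEF: n = (285, 57, -456); plane equation n·P = -912.
Requiring n·G = -912: (285)p + (-10032) = -912.
So p = 32.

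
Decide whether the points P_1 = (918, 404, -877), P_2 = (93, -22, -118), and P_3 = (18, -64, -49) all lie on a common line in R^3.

No

P_1P_2 = (-825, -426, 759), P_1P_3 = (-900, -468, 828).
P_1P_2 × P_1P_3 = (2484, 0, 2700).
The cross product is nonzero, so the points do not lie on one line.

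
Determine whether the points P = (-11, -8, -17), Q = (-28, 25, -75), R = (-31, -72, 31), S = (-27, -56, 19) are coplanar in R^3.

A normal to the plane through P, Q, R is n = PQ × PR = (-2128, 1976, 1748).
The plane has equation n·X = -22116. For S: n·S = -19988.
-19988 ≠ -22116, so S is off the plane.

No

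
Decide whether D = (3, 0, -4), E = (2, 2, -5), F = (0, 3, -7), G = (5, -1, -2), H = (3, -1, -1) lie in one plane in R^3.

The plane through D, E, F has normal n = DE × DF = (-3, 0, 3) and equation n·P = -21.
Checking the remaining points: n·G = -21, n·H = -12.
Since n·H = -12 ≠ -21, H is off the plane and the points are not all coplanar.

No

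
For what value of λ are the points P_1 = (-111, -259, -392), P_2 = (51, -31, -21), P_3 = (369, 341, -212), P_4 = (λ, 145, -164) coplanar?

205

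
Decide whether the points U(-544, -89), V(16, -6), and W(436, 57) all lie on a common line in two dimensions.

UV = (560, 83), UW = (980, 146).
det[UV; UW] = (560)(146) − (83)(980) = 420.
The determinant is nonzero, so they are not collinear.

No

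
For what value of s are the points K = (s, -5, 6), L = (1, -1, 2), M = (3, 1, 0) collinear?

Collinearity requires KL × KM = 0; each component is linear in s.
The y-component gives (-2)s + (-6) = 0, so s = -3.
The remaining components then also vanish.

-3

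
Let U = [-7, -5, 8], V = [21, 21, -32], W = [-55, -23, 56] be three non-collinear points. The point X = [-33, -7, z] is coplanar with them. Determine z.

A normal to the plane is n = UV × UW = (528, 576, 744).
X lies in the plane iff n · UX = 0.
This gives (744)z + (-20832) = 0, so z = 28.

28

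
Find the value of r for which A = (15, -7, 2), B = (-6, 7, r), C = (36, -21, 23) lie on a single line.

Collinearity requires AB × AC = 0; each component is linear in r.
The x-component gives (14)r + (266) = 0, so r = -19.
The remaining components then also vanish.

-19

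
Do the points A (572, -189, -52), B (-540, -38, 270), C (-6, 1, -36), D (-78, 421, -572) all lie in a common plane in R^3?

A normal to the plane through A, B, C is n = AB × AC = (-58764, -168324, -124002).
The plane has equation n·P = 4648332. For D: n·D = 4648332.
Equal, so D lies in the plane and all four are coplanar.

Yes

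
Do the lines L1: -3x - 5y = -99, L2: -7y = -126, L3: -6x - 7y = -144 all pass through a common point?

The three lines meet at one point iff the augmented coefficient matrix [aᵢ bᵢ cᵢ] has rank < 3, i.e. its determinant vanishes.
Here the determinant is 0.
It vanishes, so the lines are concurrent at (3, 18).

Yes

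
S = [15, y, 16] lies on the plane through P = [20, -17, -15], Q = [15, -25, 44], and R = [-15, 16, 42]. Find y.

A normal to the plane is n = PQ × PR = (-2403, -1780, -445).
S lies in the plane iff n · PS = 0.
This gives (-1780)y + (-32040) = 0, so y = -18.

-18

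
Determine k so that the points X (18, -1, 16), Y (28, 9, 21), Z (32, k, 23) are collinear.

13

Direction XY = (10, 10, 5). From the x-coordinate of Z, the parameter along the line is τ = (32 − 18)/10 = 7/5.
Then k = (-1) + 7/5·(10) = 13.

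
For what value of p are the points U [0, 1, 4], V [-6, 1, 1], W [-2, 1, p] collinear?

Collinearity requires UV × UW = 0; each component is linear in p.
The y-component gives (6)p + (-18) = 0, so p = 3.
The remaining components then also vanish.

3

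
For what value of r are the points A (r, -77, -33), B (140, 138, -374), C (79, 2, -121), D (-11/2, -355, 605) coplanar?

-57/2

Coplanarity ⇔ det[AB; AC; AD] = 0.
Expanding, this is linear in r: (8415)r + (479655/2) = 0.
So r = -57/2.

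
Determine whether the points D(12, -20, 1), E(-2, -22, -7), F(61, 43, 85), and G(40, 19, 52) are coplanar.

Yes

With D as base: DE = (-14, -2, -8), DF = (49, 63, 84), DG = (28, 39, 51).
DF × DG = (-63, -147, 147).
DE · (DF × DG) = 0.
The scalar triple product vanishes, so the four points are coplanar.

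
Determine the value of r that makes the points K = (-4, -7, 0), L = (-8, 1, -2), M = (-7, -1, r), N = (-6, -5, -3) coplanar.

Normal to plane KLN: n = (-20, -8, 8); plane equation n·P = 136.
Requiring n·M = 136: (8)r + (148) = 136.
So r = -3/2.

-3/2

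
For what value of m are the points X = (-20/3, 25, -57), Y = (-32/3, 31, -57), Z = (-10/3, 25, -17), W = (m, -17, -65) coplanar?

The points are coplanar iff XY · (XZ × XW) = 0.
Expanding, this is linear in m: (240)m + (-4960) = 0.
So m = 62/3.

62/3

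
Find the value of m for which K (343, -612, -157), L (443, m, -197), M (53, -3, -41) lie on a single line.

-822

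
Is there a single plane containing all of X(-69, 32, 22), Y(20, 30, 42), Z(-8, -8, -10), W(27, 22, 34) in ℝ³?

A normal to the plane through X, Y, Z is n = XY × XZ = (864, 4068, -3438).
The plane has equation n·P = -5076. For W: n·W = -4068.
-4068 ≠ -5076, so W is off the plane.

No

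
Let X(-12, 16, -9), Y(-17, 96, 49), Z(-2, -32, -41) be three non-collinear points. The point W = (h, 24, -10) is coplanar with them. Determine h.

Coplanarity requires XY · (XZ × XW) = 0.
XY = (-5, 80, 58), XZ = (10, -48, -32); the triple product is linear in h with coefficient 224 and constant term 6608.
Setting it to zero: h = -59/2.

-59/2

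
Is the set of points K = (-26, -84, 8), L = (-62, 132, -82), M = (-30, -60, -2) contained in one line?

KL = (-36, 216, -90), KM = (-4, 24, -10).
Each component of KM is 1/9 times the corresponding component of KL, so KM = 1/9·KL and the points are collinear.

Yes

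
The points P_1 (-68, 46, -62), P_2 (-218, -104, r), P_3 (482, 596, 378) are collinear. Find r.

-182

Collinearity requires P_1P_2 × P_1P_3 = 0; each component is linear in r.
The x-component gives (-550)r + (-100100) = 0, so r = -182.
The remaining components then also vanish.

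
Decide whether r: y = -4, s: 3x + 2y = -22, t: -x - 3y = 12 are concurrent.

No

Intersecting r and s: solving the 2×2 system gives (x, y) = (-14/3, -4).
Substitute into t: (-1)(-14/3) + (-3)(-4) = 50/3.
But t requires 12 ≠ 50/3, so the three lines have no common point.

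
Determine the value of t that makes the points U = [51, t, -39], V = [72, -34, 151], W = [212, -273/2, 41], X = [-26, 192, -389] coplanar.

Coplanarity ⇔ det[UV; UW; UX] = 0.
Expanding, this is linear in t: (-86380)t + (2850540) = 0.
So t = 33.

33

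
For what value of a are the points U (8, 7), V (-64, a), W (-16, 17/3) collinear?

3

The three points are collinear iff det[UV; UW] = 0.
This determinant is linear in a: (24)a + (-72) = 0, so a = 3.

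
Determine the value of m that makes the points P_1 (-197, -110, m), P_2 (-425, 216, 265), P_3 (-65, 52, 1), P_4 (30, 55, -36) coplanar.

-59

Coplanarity ⇔ det[P_1P_2; P_1P_3; P_1P_4] = 0.
Expanding, this is linear in m: (-16660)m + (-982940) = 0.
So m = -59.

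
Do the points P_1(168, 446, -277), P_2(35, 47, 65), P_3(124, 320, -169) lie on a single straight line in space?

No

P_1P_2 = (-133, -399, 342), P_1P_3 = (-44, -126, 108).
P_1P_2 × P_1P_3 = (0, -684, -798).
The cross product is nonzero, so the points do not lie on one line.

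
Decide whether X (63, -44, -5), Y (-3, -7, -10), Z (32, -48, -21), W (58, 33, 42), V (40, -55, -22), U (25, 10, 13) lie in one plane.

Yes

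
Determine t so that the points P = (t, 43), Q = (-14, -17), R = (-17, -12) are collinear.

The three points are collinear iff det[PQ; PR] = 0.
This determinant is linear in t: (-5)t + (-250) = 0, so t = -50.

-50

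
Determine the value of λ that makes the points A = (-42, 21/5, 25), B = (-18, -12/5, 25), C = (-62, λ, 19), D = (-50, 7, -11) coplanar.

49/5

Normal to plane ABD: n = (1188/5, 864, 72/5); plane equation n·P = -29952/5.
Requiring n·C = -29952/5: (864)λ + (-72288/5) = -29952/5.
So λ = 49/5.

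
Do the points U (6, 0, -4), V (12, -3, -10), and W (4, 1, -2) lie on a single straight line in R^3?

Yes

UV = (6, -3, -6), UW = (-2, 1, 2).
Each component of UW is -1/3 times the corresponding component of UV, so UW = -1/3·UV and the points are collinear.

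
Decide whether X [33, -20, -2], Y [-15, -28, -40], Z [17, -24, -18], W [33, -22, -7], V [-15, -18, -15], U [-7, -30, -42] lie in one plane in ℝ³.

The plane through X, Y, Z has normal n = XY × XZ = (-24, -160, 64) and equation n·P = 2280.
Checking the remaining points: n·W = 2280, n·V = 2280, n·U = 2280.
All equal 2280, so all 6 points lie in one plane.

Yes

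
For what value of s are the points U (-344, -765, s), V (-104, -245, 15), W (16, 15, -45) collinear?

135

Direction VW = (120, 260, -60). From the x-coordinate of U, the parameter along the line is τ = (-344 − (-104))/120 = -2.
Then s = 15 + (-2)·(-60) = 135.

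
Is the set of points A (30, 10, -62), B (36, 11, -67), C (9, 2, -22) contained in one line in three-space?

AB = (6, 1, -5), AC = (-21, -8, 40).
Comparing components 3 and 1: (-5)(-21) − (6)(40) = -135 ≠ 0, so AB and AC are not parallel and the points are not collinear.

No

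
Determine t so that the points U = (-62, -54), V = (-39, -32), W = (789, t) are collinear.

The three points are collinear iff det[UV; UW] = 0.
This determinant is linear in t: (23)t + (-17480) = 0, so t = 760.

760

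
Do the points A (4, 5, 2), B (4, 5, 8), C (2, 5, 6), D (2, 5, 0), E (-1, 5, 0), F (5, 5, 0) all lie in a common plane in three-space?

The plane through A, B, C has normal n = AB × AC = (0, -12, 0) and equation n·P = -60.
Checking the remaining points: n·D = -60, n·E = -60, n·F = -60.
All equal -60, so all 6 points lie in one plane.

Yes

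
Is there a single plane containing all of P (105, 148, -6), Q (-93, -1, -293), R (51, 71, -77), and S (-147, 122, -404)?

Yes

A normal to the plane through P, Q, R is n = PQ × PR = (-11520, 1440, 7200).
The plane has equation n·X = -1039680. For S: n·S = -1039680.
Equal, so S lies in the plane and all four are coplanar.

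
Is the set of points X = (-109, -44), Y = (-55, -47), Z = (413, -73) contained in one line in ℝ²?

XY = (54, -3), XZ = (522, -29).
Twice the signed area of △XYZ is (54)(-29) − (-3)(522) = 0.
The triangle is degenerate (zero area), so the points are collinear.

Yes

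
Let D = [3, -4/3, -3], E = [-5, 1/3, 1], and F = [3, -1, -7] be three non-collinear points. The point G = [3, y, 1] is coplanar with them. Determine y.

A normal to the plane is n = DE × DF = (-8, -32, -8/3).
G lies in the plane iff n · DG = 0.
This gives (-32)y + (-160/3) = 0, so y = -5/3.

-5/3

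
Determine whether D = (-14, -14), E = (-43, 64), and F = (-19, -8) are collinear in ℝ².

No

DE = (-29, 78), DF = (-5, 6).
Twice the signed area of △DEF is (-29)(6) − (78)(-5) = 216.
The area is nonzero, so the three points are not collinear.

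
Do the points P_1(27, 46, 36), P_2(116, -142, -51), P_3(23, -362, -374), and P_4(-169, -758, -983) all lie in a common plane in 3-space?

Yes

With P_1 as base: P_1P_2 = (89, -188, -87), P_1P_3 = (-4, -408, -410), P_1P_4 = (-196, -804, -1019).
P_1P_3 × P_1P_4 = (86112, 76284, -76752).
P_1P_2 · (P_1P_3 × P_1P_4) = 0.
The scalar triple product vanishes, so the four points are coplanar.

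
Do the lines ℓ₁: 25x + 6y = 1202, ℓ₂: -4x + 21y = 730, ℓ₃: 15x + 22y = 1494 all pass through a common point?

Yes

Intersecting ℓ₁ and ℓ₂: solving the 2×2 system gives (x, y) = (38, 42).
Substitute into ℓ₃: (15)(38) + (22)(42) = 1494.
This equals 1494, so (38, 42) lies on all three lines and they are concurrent.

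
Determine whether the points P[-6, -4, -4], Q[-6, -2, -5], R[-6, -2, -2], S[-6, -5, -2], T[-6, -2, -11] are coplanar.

Yes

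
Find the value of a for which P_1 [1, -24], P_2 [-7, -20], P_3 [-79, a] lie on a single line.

The three points are collinear iff det[P_1P_2; P_1P_3] = 0.
This determinant is linear in a: (-8)a + (128) = 0, so a = 16.

16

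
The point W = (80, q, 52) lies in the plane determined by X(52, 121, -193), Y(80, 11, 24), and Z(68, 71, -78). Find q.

Coplanarity requires XY · (XZ × XW) = 0.
XY = (28, -110, 217), XZ = (16, -50, 115); the triple product is linear in q with coefficient 252 and constant term 7308.
Setting it to zero: q = -29.

-29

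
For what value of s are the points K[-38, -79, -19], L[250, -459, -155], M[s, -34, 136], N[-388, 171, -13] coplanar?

195

Normal to plane KLN: n = (31720, 45872, -61000); plane equation n·P = -3670248.
Requiring n·M = -3670248: (31720)s + (-9855648) = -3670248.
So s = 195.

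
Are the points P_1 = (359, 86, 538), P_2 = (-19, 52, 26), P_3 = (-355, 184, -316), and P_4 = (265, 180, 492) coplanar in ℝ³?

A normal to the plane through P_1, P_2, P_3 is n = P_1P_2 × P_1P_3 = (79212, 42756, -61320).
The plane has equation n·P = -876036. For P_4: n·P_4 = -1482180.
-1482180 ≠ -876036, so P_4 is off the plane.

No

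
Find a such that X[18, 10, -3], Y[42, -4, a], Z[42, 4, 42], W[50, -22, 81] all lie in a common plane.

Normal to plane XZW: n = (936, -576, -576); plane equation n·P = 12816.
Requiring n·Y = 12816: (-576)a + (41616) = 12816.
So a = 50.

50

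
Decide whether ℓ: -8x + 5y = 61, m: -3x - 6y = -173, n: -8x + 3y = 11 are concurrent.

The three lines meet at one point iff the augmented coefficient matrix [aᵢ bᵢ cᵢ] has rank < 3, i.e. its determinant vanishes.
Here the determinant is -16.
Nonzero, so no common point exists.

No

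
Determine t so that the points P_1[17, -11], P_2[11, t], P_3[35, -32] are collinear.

Collinearity: (P_2 − P_1) must be parallel to (P_3 − P_1) = (18, -21).
Cross-multiplying the components: (t − (-11))·(18) = (-6)·(-21).
Solving gives t = -4.

-4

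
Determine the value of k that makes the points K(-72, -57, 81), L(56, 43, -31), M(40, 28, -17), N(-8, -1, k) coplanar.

25

The points are coplanar iff KL · (KM × KN) = 0.
Expanding, this is linear in k: (-320)k + (8000) = 0.
So k = 25.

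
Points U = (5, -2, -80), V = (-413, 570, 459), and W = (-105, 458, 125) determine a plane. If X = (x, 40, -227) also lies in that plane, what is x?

A normal to the plane is n = UV × UW = (-130680, 26400, -129360).
X lies in the plane iff n · UX = 0.
This gives (-130680)x + (20778120) = 0, so x = 159.

159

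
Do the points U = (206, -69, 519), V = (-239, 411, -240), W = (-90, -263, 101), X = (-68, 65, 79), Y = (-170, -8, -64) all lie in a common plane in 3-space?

The plane through U, V, W has normal n = UV × UW = (-347886, 38654, 228410) and equation n·P = 44213148.
Checking the remaining points: n·X = 44213148, n·Y = 44213148.
All equal 44213148, so all 5 points lie in one plane.

Yes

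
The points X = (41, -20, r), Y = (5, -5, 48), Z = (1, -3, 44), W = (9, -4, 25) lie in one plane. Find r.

57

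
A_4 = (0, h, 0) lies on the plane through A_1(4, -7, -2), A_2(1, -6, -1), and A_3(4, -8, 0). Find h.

The plane through A_1, A_2, A_3 has equation 3x + 6y + 3z = -36.
Substituting A_4: (6)h + (0) = -36, so h = -6.

-6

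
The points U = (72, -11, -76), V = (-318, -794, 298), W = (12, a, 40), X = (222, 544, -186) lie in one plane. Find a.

Normal to plane UVX: n = (-121440, 13200, -99000); plane equation n·P = -1364880.
Requiring n·W = -1364880: (13200)a + (-5417280) = -1364880.
So a = 307.

307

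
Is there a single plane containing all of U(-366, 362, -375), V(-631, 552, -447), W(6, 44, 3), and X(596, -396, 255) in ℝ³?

Yes

The four points are coplanar iff the 3×3 determinant with rows UV, UW, UX is zero.
Rows: (-265, 190, -72), (372, -318, 378), (962, -758, 630).
Expanding along the first row: (-265)(86184) − (190)(-129276) + (-72)(23940) = 0.
Zero determinant ⇒ coplanar.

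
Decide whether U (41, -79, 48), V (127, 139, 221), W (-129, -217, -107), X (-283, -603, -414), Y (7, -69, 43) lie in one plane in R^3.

The plane through U, V, W has normal n = UV × UW = (-9916, -16080, 25192) and equation n·P = 2072980.
Checking the remaining points: n·X = 2072980, n·Y = 2123364.
Since n·Y = 2123364 ≠ 2072980, Y is off the plane and the points are not all coplanar.

No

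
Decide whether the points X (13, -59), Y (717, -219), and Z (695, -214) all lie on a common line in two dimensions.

Yes

XY = (704, -160), XZ = (682, -155).
det[XY; XZ] = (704)(-155) − (-160)(682) = 0.
The determinant is zero, so the points are collinear.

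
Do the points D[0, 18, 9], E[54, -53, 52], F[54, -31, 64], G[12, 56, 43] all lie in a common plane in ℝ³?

No

With D as base: DE = (54, -71, 43), DF = (54, -49, 55), DG = (12, 38, 34).
DF × DG = (-3756, -1176, 2640).
DE · (DF × DG) = -5808.
Since -5808 ≠ 0, the four points are not coplanar.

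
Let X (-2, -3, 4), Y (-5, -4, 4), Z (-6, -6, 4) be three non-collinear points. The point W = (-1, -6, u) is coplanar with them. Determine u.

4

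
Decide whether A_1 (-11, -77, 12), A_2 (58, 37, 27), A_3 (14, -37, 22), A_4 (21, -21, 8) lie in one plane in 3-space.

A normal to the plane through A_1, A_2, A_3 is n = A_1A_2 × A_1A_3 = (540, -315, -90).
The plane has equation n·P = 17235. For A_4: n·A_4 = 17235.
Equal, so A_4 lies in the plane and all four are coplanar.

Yes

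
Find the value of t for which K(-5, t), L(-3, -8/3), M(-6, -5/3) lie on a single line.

-2

The three points are collinear iff det[KL; KM] = 0.
This determinant is linear in t: (-3)t + (-6) = 0, so t = -2.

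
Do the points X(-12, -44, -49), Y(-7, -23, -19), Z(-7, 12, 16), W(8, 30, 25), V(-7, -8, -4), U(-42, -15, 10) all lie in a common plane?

No

The plane through X, Y, Z has normal n = XY × XZ = (-315, -175, 175) and equation n·P = 2905.
Checking the remaining points: n·W = -3395, n·V = 2905, n·U = 17605.
Since n·W = -3395 ≠ 2905, W is off the plane and the points are not all coplanar.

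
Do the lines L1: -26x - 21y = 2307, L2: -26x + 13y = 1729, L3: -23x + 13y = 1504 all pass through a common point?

Yes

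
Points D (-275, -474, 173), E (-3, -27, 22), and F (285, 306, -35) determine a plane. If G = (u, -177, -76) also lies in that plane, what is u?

-323

Coplanarity requires DE · (DF × DG) = 0.
DE = (272, 447, -151), DF = (560, 780, -208); the triple product is linear in u with coefficient 24804 and constant term 8011692.
Setting it to zero: u = -323.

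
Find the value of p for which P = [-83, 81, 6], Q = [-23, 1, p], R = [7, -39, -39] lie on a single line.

Collinearity requires PQ × PR = 0; each component is linear in p.
The x-component gives (120)p + (2880) = 0, so p = -24.
The remaining components then also vanish.

-24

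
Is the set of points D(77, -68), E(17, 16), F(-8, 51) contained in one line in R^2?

Yes

DE = (-60, 84), DF = (-85, 119).
Checking proportionality: DF = 17/12·DE, so the vectors are parallel and the points are collinear.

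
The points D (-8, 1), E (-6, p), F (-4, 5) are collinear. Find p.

3

The three points are collinear iff det[DE; DF] = 0.
This determinant is linear in p: (-4)p + (12) = 0, so p = 3.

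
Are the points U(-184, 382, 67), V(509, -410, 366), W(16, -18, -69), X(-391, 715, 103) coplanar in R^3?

A normal to the plane through U, V, W is n = UV × UW = (227312, 154048, -118800).
The plane has equation n·P = 9061328. For X: n·X = 9028928.
9028928 ≠ 9061328, so X is off the plane.

No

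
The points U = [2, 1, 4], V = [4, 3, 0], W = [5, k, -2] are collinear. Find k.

Direction UV = (2, 2, -4). From the x-coordinate of W, the parameter along the line is τ = (5 − 2)/2 = 3/2.
Then k = 1 + 3/2·(2) = 4.

4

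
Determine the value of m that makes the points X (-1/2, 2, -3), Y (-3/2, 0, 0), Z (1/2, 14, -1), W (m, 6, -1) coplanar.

-1/2

Normal to plane XYZ: n = (-40, 5, -10); plane equation n·P = 60.
Requiring n·W = 60: (-40)m + (40) = 60.
So m = -1/2.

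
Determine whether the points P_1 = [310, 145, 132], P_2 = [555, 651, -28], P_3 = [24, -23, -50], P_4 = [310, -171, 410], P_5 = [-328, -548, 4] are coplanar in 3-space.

The plane through P_1, P_2, P_3 has normal n = P_1P_2 × P_1P_3 = (-118972, 90350, 103556) and equation n·P = -10111178.
Checking the remaining points: n·P_4 = -9873210, n·P_5 = -10074760.
Since n·P_4 = -9873210 ≠ -10111178, P_4 is off the plane and the points are not all coplanar.

No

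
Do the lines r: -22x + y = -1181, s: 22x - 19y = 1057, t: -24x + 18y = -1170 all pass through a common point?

No

Lines aᵢx + bᵢy = cᵢ with pairwise distinct directions are concurrent exactly when det[aᵢ bᵢ cᵢ] = 0.
Here the determinant is 744.
Nonzero, so no common point exists.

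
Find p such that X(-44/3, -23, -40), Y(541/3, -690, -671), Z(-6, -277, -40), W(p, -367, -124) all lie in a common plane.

Coplanarity ⇔ det[XY; XZ; XW] = 0.
Expanding, this is linear in p: (-160274)p + (3205480) = 0.
So p = 20.

20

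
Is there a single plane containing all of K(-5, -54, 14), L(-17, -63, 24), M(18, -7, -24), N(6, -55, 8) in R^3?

No

With K as base: KL = (-12, -9, 10), KM = (23, 47, -38), KN = (11, -1, -6).
KM × KN = (-320, -280, -540).
KL · (KM × KN) = 960.
Since 960 ≠ 0, the four points are not coplanar.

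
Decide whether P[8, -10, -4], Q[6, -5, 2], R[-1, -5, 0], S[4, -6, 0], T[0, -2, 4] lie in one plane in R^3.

The plane through P, Q, R has normal n = PQ × PR = (-10, -46, 35) and equation n·X = 240.
Checking the remaining points: n·S = 236, n·T = 232.
Since n·S = 236 ≠ 240, S is off the plane and the points are not all coplanar.

No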